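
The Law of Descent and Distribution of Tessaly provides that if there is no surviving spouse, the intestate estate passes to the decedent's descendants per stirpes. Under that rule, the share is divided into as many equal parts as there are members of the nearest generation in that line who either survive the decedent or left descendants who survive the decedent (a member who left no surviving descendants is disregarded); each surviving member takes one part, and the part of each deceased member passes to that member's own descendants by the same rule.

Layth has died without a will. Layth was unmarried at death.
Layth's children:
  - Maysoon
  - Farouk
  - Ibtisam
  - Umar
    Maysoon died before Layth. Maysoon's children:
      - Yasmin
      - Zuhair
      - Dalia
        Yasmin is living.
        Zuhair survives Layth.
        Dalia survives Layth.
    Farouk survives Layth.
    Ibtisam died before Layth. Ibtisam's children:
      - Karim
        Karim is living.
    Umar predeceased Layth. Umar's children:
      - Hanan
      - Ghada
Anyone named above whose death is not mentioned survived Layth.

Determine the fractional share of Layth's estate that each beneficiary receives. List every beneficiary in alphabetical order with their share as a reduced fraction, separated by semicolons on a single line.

Dalia 1/12; Farouk 1/4; Ghada 1/8; Hanan 1/8; Karim 1/4; Yasmin 1/12; Zuhair 1/12

There is no surviving spouse, so the entire estate passes to Layth's descendants per stirpes.
The estate is divided into 4 equal shares of 1/4 among Maysoon, Farouk, Ibtisam, Umar.
Maysoon predeceased; the 1/4 allotted to Maysoon's branch passes to Maysoon's issue by representation.
The 1/4 is divided into 3 equal shares of 1/12 among Yasmin, Zuhair, Dalia.
Yasmin is living and takes 1/12.
Zuhair is living and takes 1/12.
Dalia is living and takes 1/12.
Farouk is living and takes 1/4.
Ibtisam predeceased; the 1/4 allotted to Ibtisam's branch passes to Ibtisam's issue by representation.
Karim is the sole taker at this level and receives the full 1/4.
Umar predeceased; the 1/4 allotted to Umar's branch passes to Umar's issue by representation.
The 1/4 is divided into 2 equal shares of 1/8 among Hanan, Ghada.
Hanan is living and takes 1/8.
Ghada is living and takes 1/8.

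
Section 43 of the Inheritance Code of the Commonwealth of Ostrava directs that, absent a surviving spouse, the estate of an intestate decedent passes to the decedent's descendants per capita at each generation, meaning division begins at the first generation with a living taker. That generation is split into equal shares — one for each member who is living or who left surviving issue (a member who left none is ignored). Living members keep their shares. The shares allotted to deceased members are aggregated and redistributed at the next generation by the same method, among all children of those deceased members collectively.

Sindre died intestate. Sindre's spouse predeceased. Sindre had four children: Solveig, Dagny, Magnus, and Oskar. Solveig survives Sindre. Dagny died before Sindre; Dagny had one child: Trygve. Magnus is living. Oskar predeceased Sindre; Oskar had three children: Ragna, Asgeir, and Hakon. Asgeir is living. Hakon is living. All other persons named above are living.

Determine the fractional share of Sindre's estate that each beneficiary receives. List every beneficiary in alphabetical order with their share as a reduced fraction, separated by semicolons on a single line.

There is no surviving spouse, so the entire estate passes to Sindre's descendants per capita at each generation.
At generation 1 (Solveig, Dagny, Magnus, Oskar) there are 4 shares of (1)/4 = 1/4 each.
Living: Solveig and Magnus — each takes 1/4.
Deceased: Dagny and Oskar. Their combined 1/2 is pooled and carried to generation 2.
At generation 2 (Trygve, Ragna, Asgeir, Hakon) there are 4 shares of (1/2)/4 = 1/8 each.
Living: Trygve, Ragna, Asgeir, and Hakon — each takes 1/8.

Asgeir 1/8; Hakon 1/8; Magnus 1/4; Ragna 1/8; Solveig 1/4; Trygve 1/8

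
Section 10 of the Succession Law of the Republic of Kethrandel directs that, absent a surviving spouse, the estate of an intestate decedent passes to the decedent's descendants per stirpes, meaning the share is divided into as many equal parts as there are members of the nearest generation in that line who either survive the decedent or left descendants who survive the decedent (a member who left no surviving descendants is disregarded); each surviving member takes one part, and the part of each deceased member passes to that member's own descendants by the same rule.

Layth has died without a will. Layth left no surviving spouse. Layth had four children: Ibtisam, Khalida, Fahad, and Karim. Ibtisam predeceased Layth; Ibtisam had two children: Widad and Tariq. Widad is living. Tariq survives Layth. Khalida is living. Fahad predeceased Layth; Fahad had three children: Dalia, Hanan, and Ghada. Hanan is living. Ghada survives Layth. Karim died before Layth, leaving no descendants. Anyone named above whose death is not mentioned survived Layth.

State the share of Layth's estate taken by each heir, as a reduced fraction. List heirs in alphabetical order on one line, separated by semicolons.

There is no surviving spouse, so the entire estate passes to Layth's descendants per stirpes.
Karim left no surviving issue, so that branch lapses and is disregarded.
The estate is divided into 3 equal shares of 1/3 among Ibtisam, Khalida, Fahad.
Ibtisam predeceased; the 1/3 allotted to Ibtisam's branch passes to Ibtisam's issue by representation.
The 1/3 is divided into 2 equal shares of 1/6 among Widad, Tariq.
Widad is living and takes 1/6.
Tariq is living and takes 1/6.
Khalida is living and takes 1/3.
Fahad predeceased; the 1/3 allotted to Fahad's branch passes to Fahad's issue by representation.
The 1/3 is divided into 3 equal shares of 1/9 among Dalia, Hanan, Ghada.
Dalia is living and takes 1/9.
Hanan is living and takes 1/9.
Ghada is living and takes 1/9.

Dalia 1/9; Ghada 1/9; Hanan 1/9; Khalida 1/3; Tariq 1/6; Widad 1/6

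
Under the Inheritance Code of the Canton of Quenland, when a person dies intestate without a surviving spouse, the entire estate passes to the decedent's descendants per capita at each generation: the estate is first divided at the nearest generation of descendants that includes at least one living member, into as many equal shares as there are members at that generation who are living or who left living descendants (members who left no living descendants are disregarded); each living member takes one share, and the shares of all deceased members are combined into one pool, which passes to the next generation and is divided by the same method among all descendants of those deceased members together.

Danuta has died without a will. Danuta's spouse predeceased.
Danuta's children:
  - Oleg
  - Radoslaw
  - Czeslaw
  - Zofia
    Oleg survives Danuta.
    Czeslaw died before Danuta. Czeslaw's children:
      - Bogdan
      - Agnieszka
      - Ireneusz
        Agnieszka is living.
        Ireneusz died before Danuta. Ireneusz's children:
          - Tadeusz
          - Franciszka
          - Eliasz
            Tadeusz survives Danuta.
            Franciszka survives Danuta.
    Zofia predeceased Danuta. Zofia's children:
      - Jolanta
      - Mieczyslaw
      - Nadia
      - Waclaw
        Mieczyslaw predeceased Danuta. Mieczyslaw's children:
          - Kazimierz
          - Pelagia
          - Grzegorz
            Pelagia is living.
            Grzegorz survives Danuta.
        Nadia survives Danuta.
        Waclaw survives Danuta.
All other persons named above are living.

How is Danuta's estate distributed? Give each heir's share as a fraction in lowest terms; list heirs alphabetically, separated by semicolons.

There is no surviving spouse, so the entire estate passes to Danuta's descendants per capita at each generation.
At generation 1 (Oleg, Radoslaw, Czeslaw, Zofia) there are 4 shares of (1)/4 = 1/4 each.
Living: Oleg and Radoslaw — each takes 1/4.
Deceased: Czeslaw and Zofia. Their combined 1/2 is pooled and carried to generation 2.
At generation 2 (Bogdan, Agnieszka, Ireneusz, Jolanta, Mieczyslaw, Nadia, Waclaw) there are 7 shares of (1/2)/7 = 1/14 each.
Living: Bogdan, Agnieszka, Jolanta, Nadia, and Waclaw — each takes 1/14.
Deceased: Ireneusz and Mieczyslaw. Their combined 1/7 is pooled and carried to generation 3.
At generation 3 (Tadeusz, Franciszka, Eliasz, Kazimierz, Pelagia, Grzegorz) there are 6 shares of (1/7)/6 = 1/42 each.
Living: Tadeusz, Franciszka, Eliasz, Kazimierz, Pelagia, and Grzegorz — each takes 1/42.

Agnieszka 1/14; Bogdan 1/14; Eliasz 1/42; Franciszka 1/42; Grzegorz 1/42; Jolanta 1/14; Kazimierz 1/42; Nadia 1/14; Oleg 1/4; Pelagia 1/42; Radoslaw 1/4; Tadeusz 1/42; Waclaw 1/14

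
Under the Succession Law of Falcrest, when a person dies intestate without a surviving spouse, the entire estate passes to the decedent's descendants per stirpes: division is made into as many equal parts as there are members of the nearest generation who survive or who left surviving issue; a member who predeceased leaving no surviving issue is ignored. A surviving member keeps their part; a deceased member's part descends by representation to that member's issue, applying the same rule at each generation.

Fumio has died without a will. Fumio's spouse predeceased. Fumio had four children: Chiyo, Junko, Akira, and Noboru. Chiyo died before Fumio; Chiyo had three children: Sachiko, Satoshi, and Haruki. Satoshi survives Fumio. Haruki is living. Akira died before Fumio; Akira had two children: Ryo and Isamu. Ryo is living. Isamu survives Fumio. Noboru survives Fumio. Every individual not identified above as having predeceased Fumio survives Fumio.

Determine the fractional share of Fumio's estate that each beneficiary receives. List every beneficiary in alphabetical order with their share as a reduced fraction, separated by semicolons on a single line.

Haruki 1/12; Isamu 1/8; Junko 1/4; Noboru 1/4; Ryo 1/8; Sachiko 1/12; Satoshi 1/12

There is no surviving spouse, so the entire estate passes to Fumio's descendants per stirpes.
The estate is divided into 4 equal shares of 1/4 among Chiyo, Junko, Akira, Noboru.
Chiyo predeceased; the 1/4 allotted to Chiyo's branch passes to Chiyo's issue by representation.
The 1/4 is divided into 3 equal shares of 1/12 among Sachiko, Satoshi, Haruki.
Sachiko is living and takes 1/12.
Satoshi is living and takes 1/12.
Haruki is living and takes 1/12.
Junko is living and takes 1/4.
Akira predeceased; the 1/4 allotted to Akira's branch passes to Akira's issue by representation.
The 1/4 is divided into 2 equal shares of 1/8 among Ryo, Isamu.
Ryo is living and takes 1/8.
Isamu is living and takes 1/8.
Noboru is living and takes 1/4.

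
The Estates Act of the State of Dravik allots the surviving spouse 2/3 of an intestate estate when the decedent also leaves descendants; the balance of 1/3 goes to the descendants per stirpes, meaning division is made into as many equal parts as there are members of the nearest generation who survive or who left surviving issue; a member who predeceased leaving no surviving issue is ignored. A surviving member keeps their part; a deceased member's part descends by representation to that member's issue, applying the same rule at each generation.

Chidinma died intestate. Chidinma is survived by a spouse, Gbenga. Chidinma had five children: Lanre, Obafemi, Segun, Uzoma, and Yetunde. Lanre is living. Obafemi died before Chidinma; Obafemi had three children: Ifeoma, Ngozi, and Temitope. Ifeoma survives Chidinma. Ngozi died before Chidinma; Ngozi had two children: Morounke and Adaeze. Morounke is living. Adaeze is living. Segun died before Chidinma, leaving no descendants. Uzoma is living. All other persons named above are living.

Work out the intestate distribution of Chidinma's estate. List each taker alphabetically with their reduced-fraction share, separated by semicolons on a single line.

Adaeze 1/72; Gbenga 2/3; Ifeoma 1/36; Lanre 1/12; Morounke 1/72; Temitope 1/36; Uzoma 1/12; Yetunde 1/12

Gbenga, as surviving spouse, takes 2/3.
The remaining 1/3 passes to Chidinma's descendants per stirpes.
Segun left no surviving issue, so that branch lapses and is disregarded.
The 1/3 is divided into 4 equal shares of 1/12 among Lanre, Obafemi, Uzoma, Yetunde.
Lanre is living and takes 1/12.
Obafemi predeceased; the 1/12 allotted to Obafemi's branch passes to Obafemi's issue by representation.
The 1/12 is divided into 3 equal shares of 1/36 among Ifeoma, Ngozi, Temitope.
Ifeoma is living and takes 1/36.
Ngozi predeceased; the 1/36 allotted to Ngozi's branch passes to Ngozi's issue by representation.
The 1/36 is divided into 2 equal shares of 1/72 among Morounke, Adaeze.
Morounke is living and takes 1/72.
Adaeze is living and takes 1/72.
Temitope is living and takes 1/36.
Uzoma is living and takes 1/12.
Yetunde is living and takes 1/12.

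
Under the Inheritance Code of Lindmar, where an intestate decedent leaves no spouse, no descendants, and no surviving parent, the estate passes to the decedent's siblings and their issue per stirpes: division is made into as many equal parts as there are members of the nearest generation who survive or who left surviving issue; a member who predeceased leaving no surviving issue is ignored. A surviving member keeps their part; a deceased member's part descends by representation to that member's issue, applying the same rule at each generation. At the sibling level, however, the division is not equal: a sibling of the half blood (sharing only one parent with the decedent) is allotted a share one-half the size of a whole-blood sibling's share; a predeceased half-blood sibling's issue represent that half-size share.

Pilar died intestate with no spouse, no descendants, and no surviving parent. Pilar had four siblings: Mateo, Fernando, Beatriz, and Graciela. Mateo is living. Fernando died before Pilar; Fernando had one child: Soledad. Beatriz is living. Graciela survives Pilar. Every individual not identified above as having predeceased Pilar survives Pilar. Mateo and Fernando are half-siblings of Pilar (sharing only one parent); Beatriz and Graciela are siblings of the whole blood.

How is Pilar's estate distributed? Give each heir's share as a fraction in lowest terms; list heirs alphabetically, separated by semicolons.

No spouse, descendants, or parent survives, so the estate passes to Pilar's siblings per stirpes.
Half-blood siblings count for one-half the weight of whole-blood siblings at the initial division.
Dividing 1 in proportion to weights (total weight 3): Mateo (weight 1/2) → 1/6; Fernando (weight 1/2) → 1/6; Beatriz (weight 1) → 1/3; Graciela (weight 1) → 1/3.
Mateo is living and takes 1/6.
Fernando predeceased; the 1/6 allotted to Fernando's branch passes to Fernando's issue by representation.
Soledad is the sole taker at this level and receives the full 1/6.
Beatriz is living and takes 1/3.
Graciela is living and takes 1/3.

Beatriz 1/3; Graciela 1/3; Mateo 1/6; Soledad 1/6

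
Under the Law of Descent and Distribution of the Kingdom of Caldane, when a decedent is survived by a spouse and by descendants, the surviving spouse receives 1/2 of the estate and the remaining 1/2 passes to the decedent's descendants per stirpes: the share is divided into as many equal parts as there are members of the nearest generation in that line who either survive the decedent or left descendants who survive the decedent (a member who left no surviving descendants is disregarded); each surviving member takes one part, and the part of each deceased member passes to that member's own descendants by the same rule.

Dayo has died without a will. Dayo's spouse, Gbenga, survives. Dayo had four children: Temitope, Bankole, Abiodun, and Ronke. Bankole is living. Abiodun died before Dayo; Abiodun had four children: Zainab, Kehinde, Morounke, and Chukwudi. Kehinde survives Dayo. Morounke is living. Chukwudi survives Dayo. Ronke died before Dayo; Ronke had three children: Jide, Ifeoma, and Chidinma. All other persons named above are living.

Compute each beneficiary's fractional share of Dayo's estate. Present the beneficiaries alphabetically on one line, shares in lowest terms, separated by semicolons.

Gbenga, as surviving spouse, takes 1/2.
The remaining 1/2 passes to Dayo's descendants per stirpes.
The 1/2 is divided into 4 equal shares of 1/8 among Temitope, Bankole, Abiodun, Ronke.
Temitope is living and takes 1/8.
Bankole is living and takes 1/8.
Abiodun predeceased; the 1/8 allotted to Abiodun's branch passes to Abiodun's issue by representation.
The 1/8 is divided into 4 equal shares of 1/32 among Zainab, Kehinde, Morounke, Chukwudi.
Zainab is living and takes 1/32.
Kehinde is living and takes 1/32.
Morounke is living and takes 1/32.
Chukwudi is living and takes 1/32.
Ronke predeceased; the 1/8 allotted to Ronke's branch passes to Ronke's issue by representation.
The 1/8 is divided into 3 equal shares of 1/24 among Jide, Ifeoma, Chidinma.
Jide is living and takes 1/24.
Ifeoma is living and takes 1/24.
Chidinma is living and takes 1/24.

Bankole 1/8; Chidinma 1/24; Chukwudi 1/32; Gbenga 1/2; Ifeoma 1/24; Jide 1/24; Kehinde 1/32; Morounke 1/32; Temitope 1/8; Zainab 1/32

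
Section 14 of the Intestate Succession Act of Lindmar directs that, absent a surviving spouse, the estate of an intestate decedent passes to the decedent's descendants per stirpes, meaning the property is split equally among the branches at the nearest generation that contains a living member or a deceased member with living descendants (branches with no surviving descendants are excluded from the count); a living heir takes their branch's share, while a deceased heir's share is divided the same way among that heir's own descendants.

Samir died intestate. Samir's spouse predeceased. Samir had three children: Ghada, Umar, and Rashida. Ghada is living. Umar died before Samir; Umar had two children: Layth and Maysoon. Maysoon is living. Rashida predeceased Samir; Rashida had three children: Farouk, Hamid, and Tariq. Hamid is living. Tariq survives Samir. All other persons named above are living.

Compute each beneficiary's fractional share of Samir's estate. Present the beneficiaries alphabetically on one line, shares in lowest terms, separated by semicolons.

There is no surviving spouse, so the entire estate passes to Samir's descendants per stirpes.
The estate is divided into 3 equal shares of 1/3 among Ghada, Umar, Rashida.
Ghada is living and takes 1/3.
Umar predeceased; the 1/3 allotted to Umar's branch passes to Umar's issue by representation.
The 1/3 is divided into 2 equal shares of 1/6 among Layth, Maysoon.
Layth is living and takes 1/6.
Maysoon is living and takes 1/6.
Rashida predeceased; the 1/3 allotted to Rashida's branch passes to Rashida's issue by representation.
The 1/3 is divided into 3 equal shares of 1/9 among Farouk, Hamid, Tariq.
Farouk is living and takes 1/9.
Hamid is living and takes 1/9.
Tariq is living and takes 1/9.

Farouk 1/9; Ghada 1/3; Hamid 1/9; Layth 1/6; Maysoon 1/6; Tariq 1/9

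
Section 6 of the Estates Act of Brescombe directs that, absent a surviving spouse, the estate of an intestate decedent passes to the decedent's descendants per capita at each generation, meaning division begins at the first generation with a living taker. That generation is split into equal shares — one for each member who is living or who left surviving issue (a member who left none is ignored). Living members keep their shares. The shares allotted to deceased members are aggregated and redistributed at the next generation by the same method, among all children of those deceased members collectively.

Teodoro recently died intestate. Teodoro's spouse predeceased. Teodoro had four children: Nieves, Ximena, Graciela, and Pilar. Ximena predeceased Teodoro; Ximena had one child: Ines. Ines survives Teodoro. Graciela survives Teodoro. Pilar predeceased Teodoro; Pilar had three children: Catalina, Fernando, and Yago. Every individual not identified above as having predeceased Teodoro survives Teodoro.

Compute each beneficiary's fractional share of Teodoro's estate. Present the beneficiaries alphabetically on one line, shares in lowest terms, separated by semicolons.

There is no surviving spouse, so the entire estate passes to Teodoro's descendants per capita at each generation.
At generation 1 (Nieves, Ximena, Graciela, Pilar) there are 4 shares of (1)/4 = 1/4 each.
Living: Nieves and Graciela — each takes 1/4.
Deceased: Ximena and Pilar. Their combined 1/2 is pooled and carried to generation 2.
At generation 2 (Ines, Catalina, Fernando, Yago) there are 4 shares of (1/2)/4 = 1/8 each.
Living: Ines, Catalina, Fernando, and Yago — each takes 1/8.

Catalina 1/8; Fernando 1/8; Graciela 1/4; Ines 1/8; Nieves 1/4; Yago 1/8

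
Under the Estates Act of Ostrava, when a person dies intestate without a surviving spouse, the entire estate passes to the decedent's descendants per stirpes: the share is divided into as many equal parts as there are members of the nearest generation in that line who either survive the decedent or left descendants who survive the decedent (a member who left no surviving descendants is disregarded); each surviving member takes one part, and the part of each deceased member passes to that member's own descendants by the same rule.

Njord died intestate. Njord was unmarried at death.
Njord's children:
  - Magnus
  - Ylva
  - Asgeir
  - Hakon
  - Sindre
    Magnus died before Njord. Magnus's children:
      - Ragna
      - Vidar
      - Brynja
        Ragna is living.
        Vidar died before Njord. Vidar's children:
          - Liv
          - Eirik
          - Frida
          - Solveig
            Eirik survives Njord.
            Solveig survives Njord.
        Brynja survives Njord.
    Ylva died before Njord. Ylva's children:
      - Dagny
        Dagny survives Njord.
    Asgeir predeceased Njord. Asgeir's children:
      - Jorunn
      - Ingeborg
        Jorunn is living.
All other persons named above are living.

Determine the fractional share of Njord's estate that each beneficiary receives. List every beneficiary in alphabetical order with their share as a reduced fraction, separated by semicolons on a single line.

There is no surviving spouse, so the entire estate passes to Njord's descendants per stirpes.
The estate is divided into 5 equal shares of 1/5 among Magnus, Ylva, Asgeir, Hakon, Sindre.
Magnus predeceased; the 1/5 allotted to Magnus's branch passes to Magnus's issue by representation.
The 1/5 is divided into 3 equal shares of 1/15 among Ragna, Vidar, Brynja.
Ragna is living and takes 1/15.
Vidar predeceased; the 1/15 allotted to Vidar's branch passes to Vidar's issue by representation.
The 1/15 is divided into 4 equal shares of 1/60 among Liv, Eirik, Frida, Solveig.
Liv is living and takes 1/60.
Eirik is living and takes 1/60.
Frida is living and takes 1/60.
Solveig is living and takes 1/60.
Brynja is living and takes 1/15.
Ylva predeceased; the 1/5 allotted to Ylva's branch passes to Ylva's issue by representation.
Dagny is the sole taker at this level and receives the full 1/5.
Asgeir predeceased; the 1/5 allotted to Asgeir's branch passes to Asgeir's issue by representation.
The 1/5 is divided into 2 equal shares of 1/10 among Jorunn, Ingeborg.
Jorunn is living and takes 1/10.
Ingeborg is living and takes 1/10.
Hakon is living and takes 1/5.
Sindre is living and takes 1/5.

Brynja 1/15; Dagny 1/5; Eirik 1/60; Frida 1/60; Hakon 1/5; Ingeborg 1/10; Jorunn 1/10; Liv 1/60; Ragna 1/15; Sindre 1/5; Solveig 1/60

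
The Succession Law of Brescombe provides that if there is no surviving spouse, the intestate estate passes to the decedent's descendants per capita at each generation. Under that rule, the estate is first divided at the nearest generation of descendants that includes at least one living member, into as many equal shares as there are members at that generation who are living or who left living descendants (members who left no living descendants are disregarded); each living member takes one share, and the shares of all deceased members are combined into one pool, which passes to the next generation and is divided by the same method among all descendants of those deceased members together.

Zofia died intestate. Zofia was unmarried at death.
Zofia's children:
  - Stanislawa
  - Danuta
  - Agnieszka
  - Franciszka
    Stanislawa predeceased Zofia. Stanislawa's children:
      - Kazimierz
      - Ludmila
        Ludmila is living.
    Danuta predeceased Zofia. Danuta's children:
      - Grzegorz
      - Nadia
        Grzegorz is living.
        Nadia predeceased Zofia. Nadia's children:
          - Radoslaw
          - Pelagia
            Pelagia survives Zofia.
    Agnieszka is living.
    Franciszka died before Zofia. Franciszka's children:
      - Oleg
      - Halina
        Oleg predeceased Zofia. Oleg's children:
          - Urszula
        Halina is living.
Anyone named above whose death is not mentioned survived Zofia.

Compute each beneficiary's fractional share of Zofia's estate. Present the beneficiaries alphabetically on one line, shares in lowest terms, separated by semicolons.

Agnieszka 1/4; Grzegorz 1/8; Halina 1/8; Kazimierz 1/8; Ludmila 1/8; Pelagia 1/12; Radoslaw 1/12; Urszula 1/12

There is no surviving spouse, so the entire estate passes to Zofia's descendants per capita at each generation.
At generation 1 (Stanislawa, Danuta, Agnieszka, Franciszka) there are 4 shares of (1)/4 = 1/4 each.
Living: Agnieszka — each takes 1/4.
Deceased: Stanislawa, Danuta, and Franciszka. Their combined 3/4 is pooled and carried to generation 2.
At generation 2 (Kazimierz, Ludmila, Grzegorz, Nadia, Oleg, Halina) there are 6 shares of (3/4)/6 = 1/8 each.
Living: Kazimierz, Ludmila, Grzegorz, and Halina — each takes 1/8.
Deceased: Nadia and Oleg. Their combined 1/4 is pooled and carried to generation 3.
At generation 3 (Radoslaw, Pelagia, Urszula) there are 3 shares of (1/4)/3 = 1/12 each.
Living: Radoslaw, Pelagia, and Urszula — each takes 1/12.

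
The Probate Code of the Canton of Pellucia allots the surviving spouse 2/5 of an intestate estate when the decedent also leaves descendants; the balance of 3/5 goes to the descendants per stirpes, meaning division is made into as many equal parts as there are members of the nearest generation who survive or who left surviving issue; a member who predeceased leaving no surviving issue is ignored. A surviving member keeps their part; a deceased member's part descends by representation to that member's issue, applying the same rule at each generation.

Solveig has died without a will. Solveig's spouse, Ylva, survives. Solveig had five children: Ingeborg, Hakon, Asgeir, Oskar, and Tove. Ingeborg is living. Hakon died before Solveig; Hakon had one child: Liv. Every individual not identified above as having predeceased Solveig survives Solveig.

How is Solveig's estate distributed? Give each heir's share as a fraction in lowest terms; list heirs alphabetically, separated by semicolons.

Asgeir 3/25; Ingeborg 3/25; Liv 3/25; Oskar 3/25; Tove 3/25; Ylva 2/5

Ylva, as surviving spouse, takes 2/5.
The remaining 3/5 passes to Solveig's descendants per stirpes.
The 3/5 is divided into 5 equal shares of 3/25 among Ingeborg, Hakon, Asgeir, Oskar, Tove.
Ingeborg is living and takes 3/25.
Hakon predeceased; the 3/25 allotted to Hakon's branch passes to Hakon's issue by representation.
Liv is the sole taker at this level and receives the full 3/25.
Asgeir is living and takes 3/25.
Oskar is living and takes 3/25.
Tove is living and takes 3/25.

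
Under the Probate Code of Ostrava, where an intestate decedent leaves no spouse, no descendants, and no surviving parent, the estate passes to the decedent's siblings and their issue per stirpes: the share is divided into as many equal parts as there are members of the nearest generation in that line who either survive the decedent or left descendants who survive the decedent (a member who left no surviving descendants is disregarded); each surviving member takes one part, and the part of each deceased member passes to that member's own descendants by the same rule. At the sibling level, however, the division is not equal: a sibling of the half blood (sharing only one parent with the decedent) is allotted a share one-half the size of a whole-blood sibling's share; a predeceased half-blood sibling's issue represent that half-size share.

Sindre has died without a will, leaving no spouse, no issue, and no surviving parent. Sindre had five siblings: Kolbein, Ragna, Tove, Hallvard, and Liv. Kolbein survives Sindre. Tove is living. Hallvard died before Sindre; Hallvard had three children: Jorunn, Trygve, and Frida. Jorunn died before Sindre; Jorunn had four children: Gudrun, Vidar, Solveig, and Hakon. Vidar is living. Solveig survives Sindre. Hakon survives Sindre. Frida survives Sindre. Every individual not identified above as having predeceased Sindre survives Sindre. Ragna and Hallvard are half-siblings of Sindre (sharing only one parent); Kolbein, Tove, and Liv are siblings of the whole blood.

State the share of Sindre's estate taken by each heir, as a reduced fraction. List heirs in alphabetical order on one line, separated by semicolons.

No spouse, descendants, or parent survives, so the estate passes to Sindre's siblings per stirpes.
Half-blood siblings count for one-half the weight of whole-blood siblings at the initial division.
Dividing 1 in proportion to weights (total weight 4): Kolbein (weight 1) → 1/4; Ragna (weight 1/2) → 1/8; Tove (weight 1) → 1/4; Hallvard (weight 1/2) → 1/8; Liv (weight 1) → 1/4.
Kolbein is living and takes 1/4.
Ragna is living and takes 1/8.
Tove is living and takes 1/4.
Hallvard predeceased; the 1/8 allotted to Hallvard's branch passes to Hallvard's issue by representation.
The 1/8 is divided into 3 equal shares of 1/24 among Jorunn, Trygve, Frida.
Jorunn predeceased; the 1/24 allotted to Jorunn's branch passes to Jorunn's issue by representation.
The 1/24 is divided into 4 equal shares of 1/96 among Gudrun, Vidar, Solveig, Hakon.
Gudrun is living and takes 1/96.
Vidar is living and takes 1/96.
Solveig is living and takes 1/96.
Hakon is living and takes 1/96.
Trygve is living and takes 1/24.
Frida is living and takes 1/24.
Liv is living and takes 1/4.

Frida 1/24; Gudrun 1/96; Hakon 1/96; Kolbein 1/4; Liv 1/4; Ragna 1/8; Solveig 1/96; Tove 1/4; Trygve 1/24; Vidar 1/96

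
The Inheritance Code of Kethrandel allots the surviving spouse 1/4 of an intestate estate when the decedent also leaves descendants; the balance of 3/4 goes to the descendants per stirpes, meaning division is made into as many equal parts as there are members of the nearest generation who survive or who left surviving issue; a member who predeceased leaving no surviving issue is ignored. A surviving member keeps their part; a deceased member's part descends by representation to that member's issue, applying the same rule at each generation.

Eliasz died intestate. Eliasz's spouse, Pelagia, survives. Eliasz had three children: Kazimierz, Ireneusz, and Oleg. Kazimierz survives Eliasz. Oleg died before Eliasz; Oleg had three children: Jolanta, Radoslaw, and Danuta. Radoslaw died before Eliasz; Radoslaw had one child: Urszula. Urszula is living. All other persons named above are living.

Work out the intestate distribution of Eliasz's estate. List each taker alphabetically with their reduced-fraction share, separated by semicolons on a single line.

Pelagia, as surviving spouse, takes 1/4.
The remaining 3/4 passes to Eliasz's descendants per stirpes.
The 3/4 is divided into 3 equal shares of 1/4 among Kazimierz, Ireneusz, Oleg.
Kazimierz is living and takes 1/4.
Ireneusz is living and takes 1/4.
Oleg predeceased; the 1/4 allotted to Oleg's branch passes to Oleg's issue by representation.
The 1/4 is divided into 3 equal shares of 1/12 among Jolanta, Radoslaw, Danuta.
Jolanta is living and takes 1/12.
Radoslaw predeceased; the 1/12 allotted to Radoslaw's branch passes to Radoslaw's issue by representation.
Urszula is the sole taker at this level and receives the full 1/12.
Danuta is living and takes 1/12.

Danuta 1/12; Ireneusz 1/4; Jolanta 1/12; Kazimierz 1/4; Pelagia 1/4; Urszula 1/12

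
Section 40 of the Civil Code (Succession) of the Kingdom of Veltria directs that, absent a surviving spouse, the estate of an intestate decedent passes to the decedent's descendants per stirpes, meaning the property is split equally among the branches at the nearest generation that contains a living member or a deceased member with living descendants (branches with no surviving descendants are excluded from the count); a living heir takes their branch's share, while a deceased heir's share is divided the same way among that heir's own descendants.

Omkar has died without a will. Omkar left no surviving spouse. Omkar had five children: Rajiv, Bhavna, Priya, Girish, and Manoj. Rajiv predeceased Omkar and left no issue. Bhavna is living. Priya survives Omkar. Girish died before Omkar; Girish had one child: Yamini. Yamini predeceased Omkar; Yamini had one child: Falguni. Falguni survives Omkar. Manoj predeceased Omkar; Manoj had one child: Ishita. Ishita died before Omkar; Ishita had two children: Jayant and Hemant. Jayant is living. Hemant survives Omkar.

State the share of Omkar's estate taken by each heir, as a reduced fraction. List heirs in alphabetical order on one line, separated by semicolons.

Bhavna 1/4; Falguni 1/4; Hemant 1/8; Jayant 1/8; Priya 1/4

There is no surviving spouse, so the entire estate passes to Omkar's descendants per stirpes.
Rajiv left no surviving issue, so that branch lapses and is disregarded.
The estate is divided into 4 equal shares of 1/4 among Bhavna, Priya, Girish, Manoj.
Bhavna is living and takes 1/4.
Priya is living and takes 1/4.
Girish predeceased; the 1/4 allotted to Girish's branch passes to Girish's issue by representation.
Yamini's line is the sole branch at this level, so the full 1/4 passes to Yamini's issue by representation.
Falguni is the sole taker at this level and receives the full 1/4.
Manoj predeceased; the 1/4 allotted to Manoj's branch passes to Manoj's issue by representation.
Ishita's line is the sole branch at this level, so the full 1/4 passes to Ishita's issue by representation.
The 1/4 is divided into 2 equal shares of 1/8 among Jayant, Hemant.
Jayant is living and takes 1/8.
Hemant is living and takes 1/8.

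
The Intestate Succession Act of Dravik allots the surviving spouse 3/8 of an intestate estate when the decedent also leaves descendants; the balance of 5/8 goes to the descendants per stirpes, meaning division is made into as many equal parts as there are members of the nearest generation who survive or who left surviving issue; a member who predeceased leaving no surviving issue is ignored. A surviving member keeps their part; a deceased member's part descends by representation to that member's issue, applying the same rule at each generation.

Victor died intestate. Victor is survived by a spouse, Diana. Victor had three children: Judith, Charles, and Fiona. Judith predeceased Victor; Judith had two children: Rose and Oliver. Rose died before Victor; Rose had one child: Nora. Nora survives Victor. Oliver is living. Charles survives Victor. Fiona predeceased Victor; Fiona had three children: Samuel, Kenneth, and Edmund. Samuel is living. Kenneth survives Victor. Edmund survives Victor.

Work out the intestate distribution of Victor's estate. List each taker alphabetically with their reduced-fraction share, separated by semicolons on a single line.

Diana, as surviving spouse, takes 3/8.
The remaining 5/8 passes to Victor's descendants per stirpes.
The 5/8 is divided into 3 equal shares of 5/24 among Judith, Charles, Fiona.
Judith predeceased; the 5/24 allotted to Judith's branch passes to Judith's issue by representation.
The 5/24 is divided into 2 equal shares of 5/48 among Rose, Oliver.
Rose predeceased; the 5/48 allotted to Rose's branch passes to Rose's issue by representation.
Nora is the sole taker at this level and receives the full 5/48.
Oliver is living and takes 5/48.
Charles is living and takes 5/24.
Fiona predeceased; the 5/24 allotted to Fiona's branch passes to Fiona's issue by representation.
The 5/24 is divided into 3 equal shares of 5/72 among Samuel, Kenneth, Edmund.
Samuel is living and takes 5/72.
Kenneth is living and takes 5/72.
Edmund is living and takes 5/72.

Charles 5/24; Diana 3/8; Edmund 5/72; Kenneth 5/72; Nora 5/48; Oliver 5/48; Samuel 5/72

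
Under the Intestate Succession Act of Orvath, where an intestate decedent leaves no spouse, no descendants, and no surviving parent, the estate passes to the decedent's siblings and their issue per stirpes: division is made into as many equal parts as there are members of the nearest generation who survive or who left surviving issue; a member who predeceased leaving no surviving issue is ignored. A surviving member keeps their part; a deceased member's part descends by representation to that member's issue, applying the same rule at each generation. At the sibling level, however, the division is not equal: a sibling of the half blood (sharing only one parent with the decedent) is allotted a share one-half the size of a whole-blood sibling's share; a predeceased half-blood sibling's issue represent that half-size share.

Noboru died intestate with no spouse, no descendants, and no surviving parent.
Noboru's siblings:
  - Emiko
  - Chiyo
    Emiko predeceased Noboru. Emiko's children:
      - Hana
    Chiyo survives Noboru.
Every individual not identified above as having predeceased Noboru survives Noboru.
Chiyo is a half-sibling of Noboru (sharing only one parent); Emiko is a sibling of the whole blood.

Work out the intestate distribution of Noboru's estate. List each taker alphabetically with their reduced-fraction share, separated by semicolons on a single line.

No spouse, descendants, or parent survives, so the estate passes to Noboru's siblings per stirpes.
Half-blood siblings count for one-half the weight of whole-blood siblings at the initial division.
Dividing 1 in proportion to weights (total weight 3/2): Emiko (weight 1) → 2/3; Chiyo (weight 1/2) → 1/3.
Emiko predeceased; the 2/3 allotted to Emiko's branch passes to Emiko's issue by representation.
Hana is the sole taker at this level and receives the full 2/3.
Chiyo is living and takes 1/3.

Chiyo 1/3; Hana 2/3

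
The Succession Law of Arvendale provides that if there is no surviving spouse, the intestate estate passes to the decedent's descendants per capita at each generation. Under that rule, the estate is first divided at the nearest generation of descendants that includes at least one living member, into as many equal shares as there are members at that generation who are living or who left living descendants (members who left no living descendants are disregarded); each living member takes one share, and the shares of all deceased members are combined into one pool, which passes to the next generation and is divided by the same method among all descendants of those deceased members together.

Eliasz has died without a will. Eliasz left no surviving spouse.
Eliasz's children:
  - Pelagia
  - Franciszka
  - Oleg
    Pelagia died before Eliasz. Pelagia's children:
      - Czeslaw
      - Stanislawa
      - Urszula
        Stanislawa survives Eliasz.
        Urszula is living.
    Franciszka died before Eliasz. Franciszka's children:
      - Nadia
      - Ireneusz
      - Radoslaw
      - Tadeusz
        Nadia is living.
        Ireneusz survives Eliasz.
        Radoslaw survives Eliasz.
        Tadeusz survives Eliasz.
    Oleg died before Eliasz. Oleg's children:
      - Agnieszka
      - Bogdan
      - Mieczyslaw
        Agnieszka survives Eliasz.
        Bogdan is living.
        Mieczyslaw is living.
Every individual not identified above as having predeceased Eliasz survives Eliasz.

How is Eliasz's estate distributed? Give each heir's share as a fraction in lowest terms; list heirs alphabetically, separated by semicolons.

There is no surviving spouse, so the entire estate passes to Eliasz's descendants per capita at each generation.
No one at generation 1 (Pelagia, Franciszka, Oleg) is living; moving to the next generation.
At generation 2 (Czeslaw, Stanislawa, Urszula, Nadia, Ireneusz, Radoslaw, Tadeusz, Agnieszka, Bogdan, Mieczyslaw) there are 10 shares of (1)/10 = 1/10 each.
Living: Czeslaw, Stanislawa, Urszula, Nadia, Ireneusz, Radoslaw, Tadeusz, Agnieszka, Bogdan, and Mieczyslaw — each takes 1/10.

Agnieszka 1/10; Bogdan 1/10; Czeslaw 1/10; Ireneusz 1/10; Mieczyslaw 1/10; Nadia 1/10; Radoslaw 1/10; Stanislawa 1/10; Tadeusz 1/10; Urszula 1/10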